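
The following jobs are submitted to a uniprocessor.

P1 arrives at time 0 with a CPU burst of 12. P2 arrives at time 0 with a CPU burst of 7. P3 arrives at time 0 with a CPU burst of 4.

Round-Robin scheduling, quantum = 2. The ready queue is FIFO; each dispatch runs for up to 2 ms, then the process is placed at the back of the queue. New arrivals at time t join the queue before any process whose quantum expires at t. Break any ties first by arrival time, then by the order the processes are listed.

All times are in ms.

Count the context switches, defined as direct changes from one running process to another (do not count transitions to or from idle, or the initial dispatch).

10

Schedule: | P1 0-2 | P2 2-4 | P3 4-6 | P1 6-8 | P2 8-10 | P3 10-12 | P1 12-14 | P2 14-16 | P1 16-18 | P2 18-19 | P1 19-23 |
Completion: P1=23  P2=19  P3=12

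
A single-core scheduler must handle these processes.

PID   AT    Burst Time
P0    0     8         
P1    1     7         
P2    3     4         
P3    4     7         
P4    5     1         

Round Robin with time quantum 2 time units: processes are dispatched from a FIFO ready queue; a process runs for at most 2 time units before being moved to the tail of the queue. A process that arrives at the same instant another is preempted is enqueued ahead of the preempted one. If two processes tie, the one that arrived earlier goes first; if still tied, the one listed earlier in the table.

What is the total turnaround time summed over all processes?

Schedule: | P0 0-2 | P1 2-4 | P0 4-6 | P2 6-8 | P3 8-10 | P1 10-12 | P4 12-13 | P0 13-15 | P2 15-17 | P3 17-19 | P1 19-21 | P0 21-23 | P3 23-25 | P1 25-26 | P3 26-27 |
Completion: P0=23  P1=26  P2=17  P3=27  P4=13
Turnaround = completion − arrival: P0=23, P1=25, P2=14, P3=23, P4=8
Total turnaround = 23 + 25 + 14 + 23 + 8 = 93

93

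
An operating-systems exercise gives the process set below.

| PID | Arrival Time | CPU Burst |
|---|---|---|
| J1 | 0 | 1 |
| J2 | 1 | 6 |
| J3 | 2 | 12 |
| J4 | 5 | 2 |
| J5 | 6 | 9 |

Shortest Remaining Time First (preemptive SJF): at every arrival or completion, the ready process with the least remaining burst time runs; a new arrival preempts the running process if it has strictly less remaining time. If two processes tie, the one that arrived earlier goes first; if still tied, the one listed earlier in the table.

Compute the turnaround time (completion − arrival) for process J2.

Schedule: | J1 0-1 | J2 1-7 | J4 7-9 | J5 9-18 | J3 18-30 |
Completion: J1=1  J2=7  J3=30  J4=9  J5=18
Turnaround(J2) = completion − arrival = 7 − 1 = 6

6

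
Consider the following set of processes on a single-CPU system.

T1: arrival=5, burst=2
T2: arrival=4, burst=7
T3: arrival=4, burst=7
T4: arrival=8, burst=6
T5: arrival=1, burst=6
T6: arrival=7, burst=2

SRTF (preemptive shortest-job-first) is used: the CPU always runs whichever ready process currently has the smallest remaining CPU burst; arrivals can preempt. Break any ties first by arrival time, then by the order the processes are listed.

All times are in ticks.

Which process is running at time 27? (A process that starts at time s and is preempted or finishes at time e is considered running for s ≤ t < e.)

Gantt: | idle 0-1 | T5 1-7 | T1 7-9 | T6 9-11 | T4 11-17 | T2 17-24 | T3 24-31 |
Completion: T1=9  T2=24  T3=31  T4=17  T5=7  T6=11

T3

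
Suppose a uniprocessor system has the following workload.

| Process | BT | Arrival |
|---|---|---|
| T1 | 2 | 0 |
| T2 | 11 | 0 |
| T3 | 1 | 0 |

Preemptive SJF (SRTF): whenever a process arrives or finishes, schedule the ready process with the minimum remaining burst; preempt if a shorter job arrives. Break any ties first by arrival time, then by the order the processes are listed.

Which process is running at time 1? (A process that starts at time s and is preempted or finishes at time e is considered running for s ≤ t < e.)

T1

Timeline: | T3 0-1 | T1 1-3 | T2 3-14 |
Completion: T1=3  T2=14  T3=1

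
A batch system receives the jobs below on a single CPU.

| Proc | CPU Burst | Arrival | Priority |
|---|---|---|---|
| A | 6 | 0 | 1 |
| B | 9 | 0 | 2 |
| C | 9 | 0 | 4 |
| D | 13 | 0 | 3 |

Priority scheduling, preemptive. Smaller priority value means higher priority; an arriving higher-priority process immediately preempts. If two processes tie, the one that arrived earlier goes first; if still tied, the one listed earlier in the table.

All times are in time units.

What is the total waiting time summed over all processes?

Timeline: | A 0-6 | B 6-15 | D 15-28 | C 28-37 |
Completion: A=6  B=15  C=37  D=28
Turnaround (C−A): A=6  B=15  C=37  D=28
Waiting = turnaround − burst: A=0, B=6, C=28, D=15
Total waiting = 0 + 6 + 28 + 15 = 49

49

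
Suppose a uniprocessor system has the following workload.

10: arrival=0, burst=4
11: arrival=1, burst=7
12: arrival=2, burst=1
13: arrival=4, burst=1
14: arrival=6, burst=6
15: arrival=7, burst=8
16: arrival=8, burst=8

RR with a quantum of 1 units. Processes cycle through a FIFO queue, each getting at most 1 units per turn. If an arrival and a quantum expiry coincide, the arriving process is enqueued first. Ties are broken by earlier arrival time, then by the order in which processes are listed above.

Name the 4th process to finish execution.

11

Timeline: | 10 0-1 | 11 1-2 | 10 2-3 | 12 3-4 | 11 4-5 | 10 5-6 | 13 6-7 | 11 7-8 | 14 8-9 | 10 9-10 | 15 10-11 | 16 11-12 | 11 12-13 | 14 13-14 | 15 14-15 | 16 15-16 | 11 16-17 | 14 17-18 | 15 18-19 | 16 19-20 | 11 20-21 | 14 21-22 | 15 22-23 | 16 23-24 | 11 24-25 | 14 25-26 | 15 26-27 | 16 27-28 | 14 28-29 | 15 29-30 | 16 30-31 | 15 31-32 | 16 32-33 | 15 33-34 | 16 34-35 |
Completion: 10=10  11=25  12=4  13=7  14=29  15=34  16=35
Finish order: 12 → 13 → 10 → 11 → 14 → 15 → 16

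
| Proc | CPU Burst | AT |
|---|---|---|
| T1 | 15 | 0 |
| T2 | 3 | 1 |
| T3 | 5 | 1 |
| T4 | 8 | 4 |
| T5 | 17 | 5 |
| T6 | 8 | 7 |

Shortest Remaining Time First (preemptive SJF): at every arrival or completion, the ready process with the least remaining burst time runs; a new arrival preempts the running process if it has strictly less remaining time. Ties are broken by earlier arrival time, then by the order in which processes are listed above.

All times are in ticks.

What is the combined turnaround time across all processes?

132

Gantt: | T1 0-1 | T2 1-4 | T3 4-9 | T4 9-17 | T6 17-25 | T1 25-39 | T5 39-56 |
Completion: T1=39  T2=4  T3=9  T4=17  T5=56  T6=25
Turnaround (C−A): T1=39  T2=3  T3=8  T4=13  T5=51  T6=18
Turnaround = completion − arrival: T1=39, T2=3, T3=8, T4=13, T5=51, T6=18
Total turnaround = 39 + 3 + 8 + 13 + 51 + 18 = 132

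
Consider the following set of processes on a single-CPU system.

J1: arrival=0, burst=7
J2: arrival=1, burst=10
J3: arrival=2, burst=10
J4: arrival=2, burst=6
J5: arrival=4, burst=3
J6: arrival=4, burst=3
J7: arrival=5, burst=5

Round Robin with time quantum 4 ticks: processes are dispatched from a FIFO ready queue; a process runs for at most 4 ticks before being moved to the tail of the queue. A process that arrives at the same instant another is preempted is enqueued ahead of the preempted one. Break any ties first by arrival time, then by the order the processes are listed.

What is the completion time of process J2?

Schedule: | J1 0-4 | J2 4-8 | J3 8-12 | J4 12-16 | J5 16-19 | J6 19-22 | J1 22-25 | J7 25-29 | J2 29-33 | J3 33-37 | J4 37-39 | J7 39-40 | J2 40-42 | J3 42-44 |
Completion: J1=25  J2=42  J3=44  J4=39  J5=19  J6=22  J7=40
Turnaround (C−A): J1=25  J2=41  J3=42  J4=37  J5=15  J6=18  J7=35

42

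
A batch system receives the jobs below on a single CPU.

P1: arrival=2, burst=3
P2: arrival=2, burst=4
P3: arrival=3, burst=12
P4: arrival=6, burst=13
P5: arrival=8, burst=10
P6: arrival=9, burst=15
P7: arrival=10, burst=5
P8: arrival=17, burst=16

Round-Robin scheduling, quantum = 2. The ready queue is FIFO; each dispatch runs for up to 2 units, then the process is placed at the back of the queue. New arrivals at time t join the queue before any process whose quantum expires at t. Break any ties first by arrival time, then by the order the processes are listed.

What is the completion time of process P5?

58

Timeline: | idle 0-2 | P1 2-4 | P2 4-6 | P3 6-8 | P1 8-9 | P4 9-11 | P2 11-13 | P5 13-15 | P3 15-17 | P6 17-19 | P7 19-21 | P4 21-23 | P5 23-25 | P8 25-27 | P3 27-29 | P6 29-31 | P7 31-33 | P4 33-35 | P5 35-37 | P8 37-39 | P3 39-41 | P6 41-43 | P7 43-44 | P4 44-46 | P5 46-48 | P8 48-50 | P3 50-52 | P6 52-54 | P4 54-56 | P5 56-58 | P8 58-60 | P3 60-62 | P6 62-64 | P4 64-66 | P8 66-68 | P6 68-70 | P4 70-71 | P8 71-73 | P6 73-75 | P8 75-77 | P6 77-78 | P8 78-80 |
Completion: P1=9  P2=13  P3=62  P4=71  P5=58  P6=78  P7=44  P8=80
Turnaround (C−A): P1=7  P2=11  P3=59  P4=65  P5=50  P6=69  P7=34  P8=63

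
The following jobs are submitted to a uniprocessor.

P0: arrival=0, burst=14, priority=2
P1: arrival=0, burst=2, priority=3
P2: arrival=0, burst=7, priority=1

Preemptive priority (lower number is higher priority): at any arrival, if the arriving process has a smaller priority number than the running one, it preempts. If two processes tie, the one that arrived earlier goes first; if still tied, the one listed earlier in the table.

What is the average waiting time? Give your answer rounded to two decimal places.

Gantt: | P2 0-7 | P0 7-21 | P1 21-23 |
Completion: P0=21  P1=23  P2=7
Turnaround (C−A): P0=21  P1=23  P2=7
Waiting times: P0=7, P1=21, P2=0
Average waiting = (7+21+0) / 3 = 28/3 = 9.33

9.33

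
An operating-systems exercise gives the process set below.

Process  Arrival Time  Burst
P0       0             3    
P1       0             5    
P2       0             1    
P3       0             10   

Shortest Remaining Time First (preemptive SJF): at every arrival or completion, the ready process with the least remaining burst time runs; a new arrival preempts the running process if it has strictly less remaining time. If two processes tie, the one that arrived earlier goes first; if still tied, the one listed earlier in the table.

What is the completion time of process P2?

1

Timeline: | P2 0-1 | P0 1-4 | P1 4-9 | P3 9-19 |
Completion: P0=4  P1=9  P2=1  P3=19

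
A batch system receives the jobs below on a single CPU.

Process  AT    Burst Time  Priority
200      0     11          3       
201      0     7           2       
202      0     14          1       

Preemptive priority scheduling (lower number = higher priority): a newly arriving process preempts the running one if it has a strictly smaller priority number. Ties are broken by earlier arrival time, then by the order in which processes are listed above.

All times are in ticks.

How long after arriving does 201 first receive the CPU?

Gantt: | 202 0-14 | 201 14-21 | 200 21-32 |
Completion: 200=32  201=21  202=14
Turnaround (C−A): 200=32  201=21  202=14
Response(201) = first start − arrival = 14 − 0 = 14

14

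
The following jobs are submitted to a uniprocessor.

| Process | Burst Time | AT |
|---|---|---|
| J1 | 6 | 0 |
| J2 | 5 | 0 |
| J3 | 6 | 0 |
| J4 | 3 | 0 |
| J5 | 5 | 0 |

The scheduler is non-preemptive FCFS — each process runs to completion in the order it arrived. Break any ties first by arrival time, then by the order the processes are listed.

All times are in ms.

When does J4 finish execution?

20

Timeline: | J1 0-6 | J2 6-11 | J3 11-17 | J4 17-20 | J5 20-25 |
Completion: J1=6  J2=11  J3=17  J4=20  J5=25
Turnaround (C−A): J1=6  J2=11  J3=17  J4=20  J5=25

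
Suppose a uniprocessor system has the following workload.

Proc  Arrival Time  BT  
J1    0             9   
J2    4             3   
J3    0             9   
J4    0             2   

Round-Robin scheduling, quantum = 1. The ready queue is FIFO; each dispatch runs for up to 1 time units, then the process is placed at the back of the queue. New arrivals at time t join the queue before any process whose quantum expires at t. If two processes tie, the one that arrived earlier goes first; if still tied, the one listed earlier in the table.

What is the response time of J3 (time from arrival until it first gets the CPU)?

1

Gantt: | J1 0-1 | J3 1-2 | J4 2-3 | J1 3-4 | J3 4-5 | J4 5-6 | J2 6-7 | J1 7-8 | J3 8-9 | J2 9-10 | J1 10-11 | J3 11-12 | J2 12-13 | J1 13-14 | J3 14-15 | J1 15-16 | J3 16-17 | J1 17-18 | J3 18-19 | J1 19-20 | J3 20-21 | J1 21-22 | J3 22-23 |
Completion: J1=22  J2=13  J3=23  J4=6
Response(J3) = first start − arrival = 1 − 0 = 1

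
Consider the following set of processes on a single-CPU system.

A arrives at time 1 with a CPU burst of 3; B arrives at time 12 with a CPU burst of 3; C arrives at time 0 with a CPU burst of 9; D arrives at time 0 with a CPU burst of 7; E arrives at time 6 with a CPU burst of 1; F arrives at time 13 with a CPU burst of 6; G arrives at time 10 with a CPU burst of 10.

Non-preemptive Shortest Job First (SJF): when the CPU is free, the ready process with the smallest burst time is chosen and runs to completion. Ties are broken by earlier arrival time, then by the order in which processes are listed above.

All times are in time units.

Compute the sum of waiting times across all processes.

56

Gantt: | D 0-7 | E 7-8 | A 8-11 | C 11-20 | B 20-23 | F 23-29 | G 29-39 |
Completion: A=11  B=23  C=20  D=7  E=8  F=29  G=39
Turnaround (C−A): A=10  B=11  C=20  D=7  E=2  F=16  G=29
Waiting = turnaround − burst: A=7, B=8, C=11, D=0, E=1, F=10, G=19
Total waiting = 7 + 8 + 11 + 0 + 1 + 10 + 19 = 56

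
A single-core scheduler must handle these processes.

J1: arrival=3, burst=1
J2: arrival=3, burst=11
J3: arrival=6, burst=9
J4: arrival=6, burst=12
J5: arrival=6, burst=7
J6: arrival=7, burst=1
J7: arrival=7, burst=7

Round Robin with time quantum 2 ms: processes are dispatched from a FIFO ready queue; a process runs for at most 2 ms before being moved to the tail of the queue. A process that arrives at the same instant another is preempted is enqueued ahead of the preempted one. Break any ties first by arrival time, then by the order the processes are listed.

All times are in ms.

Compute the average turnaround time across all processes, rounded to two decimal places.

30.57

Schedule: | idle 0-3 | J1 3-4 | J2 4-6 | J3 6-8 | J4 8-10 | J5 10-12 | J2 12-14 | J6 14-15 | J7 15-17 | J3 17-19 | J4 19-21 | J5 21-23 | J2 23-25 | J7 25-27 | J3 27-29 | J4 29-31 | J5 31-33 | J2 33-35 | J7 35-37 | J3 37-39 | J4 39-41 | J5 41-42 | J2 42-44 | J7 44-45 | J3 45-46 | J4 46-48 | J2 48-49 | J4 49-51 |
Completion: J1=4  J2=49  J3=46  J4=51  J5=42  J6=15  J7=45
Turnaround (C−A): J1=1  J2=46  J3=40  J4=45  J5=36  J6=8  J7=38
Turnaround times: J1=1, J2=46, J3=40, J4=45, J5=36, J6=8, J7=38
Average turnaround = (1+46+40+45+36+8+38) / 7 = 214/7 = 30.57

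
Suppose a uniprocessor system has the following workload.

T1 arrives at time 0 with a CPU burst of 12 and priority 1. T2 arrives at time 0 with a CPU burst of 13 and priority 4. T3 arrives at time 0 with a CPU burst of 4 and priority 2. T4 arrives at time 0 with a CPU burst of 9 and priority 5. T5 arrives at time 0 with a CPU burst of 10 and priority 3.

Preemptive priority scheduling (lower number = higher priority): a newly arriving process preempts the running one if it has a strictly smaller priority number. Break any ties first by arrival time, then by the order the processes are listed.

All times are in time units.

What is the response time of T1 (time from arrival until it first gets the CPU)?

0

Schedule: | T1 0-12 | T3 12-16 | T5 16-26 | T2 26-39 | T4 39-48 |
Completion: T1=12  T2=39  T3=16  T4=48  T5=26
Response(T1) = first start − arrival = 0 − 0 = 0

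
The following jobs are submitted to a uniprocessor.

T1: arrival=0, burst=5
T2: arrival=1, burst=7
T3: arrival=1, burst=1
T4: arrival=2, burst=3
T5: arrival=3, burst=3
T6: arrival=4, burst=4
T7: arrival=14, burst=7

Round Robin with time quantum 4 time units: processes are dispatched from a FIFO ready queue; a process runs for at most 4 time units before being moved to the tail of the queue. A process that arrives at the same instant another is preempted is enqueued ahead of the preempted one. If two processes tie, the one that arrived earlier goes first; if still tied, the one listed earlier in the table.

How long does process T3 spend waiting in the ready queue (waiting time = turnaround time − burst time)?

7

Gantt: | T1 0-4 | T2 4-8 | T3 8-9 | T4 9-12 | T5 12-15 | T6 15-19 | T1 19-20 | T2 20-23 | T7 23-30 |
Completion: T1=20  T2=23  T3=9  T4=12  T5=15  T6=19  T7=30
Waiting(T3) = turnaround − burst = 8 − 1 = 7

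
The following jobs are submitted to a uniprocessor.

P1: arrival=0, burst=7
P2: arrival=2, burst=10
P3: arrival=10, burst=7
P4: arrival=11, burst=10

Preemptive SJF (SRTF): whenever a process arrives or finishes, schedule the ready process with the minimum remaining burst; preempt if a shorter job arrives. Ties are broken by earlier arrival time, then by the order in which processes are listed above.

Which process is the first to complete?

Timeline: | P1 0-7 | P2 7-17 | P3 17-24 | P4 24-34 |
Completion: P1=7  P2=17  P3=24  P4=34
Turnaround (C−A): P1=7  P2=15  P3=14  P4=23
Finish order: P1 → P2 → P3 → P4

P1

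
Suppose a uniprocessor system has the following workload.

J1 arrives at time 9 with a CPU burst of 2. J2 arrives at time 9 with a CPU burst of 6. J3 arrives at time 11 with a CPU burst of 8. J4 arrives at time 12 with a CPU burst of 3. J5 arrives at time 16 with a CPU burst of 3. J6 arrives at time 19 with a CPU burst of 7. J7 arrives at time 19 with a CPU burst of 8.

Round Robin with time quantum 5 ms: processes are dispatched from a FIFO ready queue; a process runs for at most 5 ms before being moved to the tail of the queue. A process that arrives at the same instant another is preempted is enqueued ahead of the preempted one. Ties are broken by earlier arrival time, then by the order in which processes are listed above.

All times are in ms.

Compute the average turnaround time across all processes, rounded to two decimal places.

17.86

Schedule: | idle 0-9 | J1 9-11 | J2 11-16 | J3 16-21 | J4 21-24 | J5 24-27 | J2 27-28 | J6 28-33 | J7 33-38 | J3 38-41 | J6 41-43 | J7 43-46 |
Completion: J1=11  J2=28  J3=41  J4=24  J5=27  J6=43  J7=46
Turnaround (C−A): J1=2  J2=19  J3=30  J4=12  J5=11  J6=24  J7=27
Turnaround times: J1=2, J2=19, J3=30, J4=12, J5=11, J6=24, J7=27
Average turnaround = (2+19+30+12+11+24+27) / 7 = 125/7 = 17.86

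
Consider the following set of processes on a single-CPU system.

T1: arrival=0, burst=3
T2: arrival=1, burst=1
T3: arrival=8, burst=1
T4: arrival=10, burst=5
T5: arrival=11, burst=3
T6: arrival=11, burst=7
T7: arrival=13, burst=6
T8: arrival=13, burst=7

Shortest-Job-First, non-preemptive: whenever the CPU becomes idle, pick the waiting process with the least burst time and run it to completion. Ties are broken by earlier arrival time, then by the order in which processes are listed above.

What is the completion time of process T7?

Schedule: | T1 0-3 | T2 3-4 | idle 4-8 | T3 8-9 | idle 9-10 | T4 10-15 | T5 15-18 | T7 18-24 | T6 24-31 | T8 31-38 |
Completion: T1=3  T2=4  T3=9  T4=15  T5=18  T6=31  T7=24  T8=38

24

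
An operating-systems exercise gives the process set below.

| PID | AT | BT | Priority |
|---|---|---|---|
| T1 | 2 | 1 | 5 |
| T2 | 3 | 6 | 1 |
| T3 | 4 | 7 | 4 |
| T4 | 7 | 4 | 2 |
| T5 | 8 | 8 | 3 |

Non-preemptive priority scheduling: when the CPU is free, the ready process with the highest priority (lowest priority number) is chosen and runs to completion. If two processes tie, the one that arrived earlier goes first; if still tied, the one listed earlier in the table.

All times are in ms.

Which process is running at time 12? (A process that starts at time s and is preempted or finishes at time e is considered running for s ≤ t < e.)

Schedule: | idle 0-2 | T1 2-3 | T2 3-9 | T4 9-13 | T5 13-21 | T3 21-28 |
Completion: T1=3  T2=9  T3=28  T4=13  T5=21
Turnaround (C−A): T1=1  T2=6  T3=24  T4=6  T5=13

T4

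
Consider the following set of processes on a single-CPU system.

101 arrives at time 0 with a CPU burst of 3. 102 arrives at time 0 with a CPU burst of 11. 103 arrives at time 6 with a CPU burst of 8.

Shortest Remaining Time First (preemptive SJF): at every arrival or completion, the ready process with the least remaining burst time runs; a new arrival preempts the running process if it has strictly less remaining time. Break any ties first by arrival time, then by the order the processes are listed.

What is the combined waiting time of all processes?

11

Schedule: | 101 0-3 | 102 3-14 | 103 14-22 |
Completion: 101=3  102=14  103=22
Turnaround (C−A): 101=3  102=14  103=16
Waiting = turnaround − burst: 101=0, 102=3, 103=8
Total waiting = 0 + 3 + 8 = 11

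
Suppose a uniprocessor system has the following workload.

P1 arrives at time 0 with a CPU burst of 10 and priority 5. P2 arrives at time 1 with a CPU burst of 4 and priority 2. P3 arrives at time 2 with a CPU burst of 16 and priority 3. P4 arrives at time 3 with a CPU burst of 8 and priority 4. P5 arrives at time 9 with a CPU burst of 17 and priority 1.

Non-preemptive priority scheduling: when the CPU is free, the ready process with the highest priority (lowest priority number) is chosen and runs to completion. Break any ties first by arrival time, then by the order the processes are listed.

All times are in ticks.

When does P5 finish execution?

27

Schedule: | P1 0-10 | P5 10-27 | P2 27-31 | P3 31-47 | P4 47-55 |
Completion: P1=10  P2=31  P3=47  P4=55  P5=27
Turnaround (C−A): P1=10  P2=30  P3=45  P4=52  P5=18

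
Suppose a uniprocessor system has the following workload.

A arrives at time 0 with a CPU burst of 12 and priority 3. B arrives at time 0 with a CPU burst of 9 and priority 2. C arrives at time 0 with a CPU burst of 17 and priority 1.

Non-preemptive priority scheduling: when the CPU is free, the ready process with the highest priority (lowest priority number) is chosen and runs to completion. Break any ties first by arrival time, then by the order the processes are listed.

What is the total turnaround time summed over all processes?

81

Gantt: | C 0-17 | B 17-26 | A 26-38 |
Completion: A=38  B=26  C=17
Turnaround = completion − arrival: A=38, B=26, C=17
Total turnaround = 38 + 26 + 17 = 81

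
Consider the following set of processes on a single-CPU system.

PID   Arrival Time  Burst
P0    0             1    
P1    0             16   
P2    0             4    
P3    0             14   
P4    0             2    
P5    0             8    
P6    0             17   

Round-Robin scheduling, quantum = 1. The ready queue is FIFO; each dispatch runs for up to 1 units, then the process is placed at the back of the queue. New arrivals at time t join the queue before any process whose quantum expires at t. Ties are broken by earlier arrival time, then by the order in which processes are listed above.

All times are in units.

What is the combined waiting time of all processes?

Timeline: | P0 0-1 | P1 1-2 | P2 2-3 | P3 3-4 | P4 4-5 | P5 5-6 | P6 6-7 | P1 7-8 | P2 8-9 | P3 9-10 | P4 10-11 | P5 11-12 | P6 12-13 | P1 13-14 | P2 14-15 | P3 15-16 | P5 16-17 | P6 17-18 | P1 18-19 | P2 19-20 | P3 20-21 | P5 21-22 | P6 22-23 | P1 23-24 | P3 24-25 | P5 25-26 | P6 26-27 | P1 27-28 | P3 28-29 | P5 29-30 | P6 30-31 | P1 31-32 | P3 32-33 | P5 33-34 | P6 34-35 | P1 35-36 | P3 36-37 | P5 37-38 | P6 38-39 | P1 39-40 | P3 40-41 | P6 41-42 | P1 42-43 | P3 43-44 | P6 44-45 | P1 45-46 | P3 46-47 | P6 47-48 | P1 48-49 | P3 49-50 | P6 50-51 | P1 51-52 | P3 52-53 | P6 53-54 | P1 54-55 | P3 55-56 | P6 56-57 | P1 57-58 | P6 58-59 | P1 59-60 | P6 60-62 |
Completion: P0=1  P1=60  P2=20  P3=56  P4=11  P5=38  P6=62
Waiting = turnaround − burst: P0=0, P1=44, P2=16, P3=42, P4=9, P5=30, P6=45
Total waiting = 0 + 44 + 16 + 42 + 9 + 30 + 45 = 186

186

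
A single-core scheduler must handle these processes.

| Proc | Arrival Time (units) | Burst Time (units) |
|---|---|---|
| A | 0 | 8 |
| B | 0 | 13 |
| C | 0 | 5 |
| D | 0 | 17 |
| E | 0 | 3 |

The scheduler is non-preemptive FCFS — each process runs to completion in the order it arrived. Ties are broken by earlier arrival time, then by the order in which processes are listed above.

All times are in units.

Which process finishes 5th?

Timeline: | A 0-8 | B 8-21 | C 21-26 | D 26-43 | E 43-46 |
Completion: A=8  B=21  C=26  D=43  E=46
Turnaround (C−A): A=8  B=21  C=26  D=43  E=46
Finish order: A → B → C → D → E

E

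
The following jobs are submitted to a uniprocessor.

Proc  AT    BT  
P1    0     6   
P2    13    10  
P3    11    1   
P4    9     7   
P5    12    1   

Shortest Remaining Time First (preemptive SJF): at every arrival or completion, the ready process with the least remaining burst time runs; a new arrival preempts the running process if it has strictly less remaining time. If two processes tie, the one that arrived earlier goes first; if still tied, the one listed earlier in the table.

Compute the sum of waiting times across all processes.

7

Gantt: | P1 0-6 | idle 6-9 | P4 9-11 | P3 11-12 | P5 12-13 | P4 13-18 | P2 18-28 |
Completion: P1=6  P2=28  P3=12  P4=18  P5=13
Waiting = turnaround − burst: P1=0, P2=5, P3=0, P4=2, P5=0
Total waiting = 0 + 5 + 0 + 2 + 0 = 7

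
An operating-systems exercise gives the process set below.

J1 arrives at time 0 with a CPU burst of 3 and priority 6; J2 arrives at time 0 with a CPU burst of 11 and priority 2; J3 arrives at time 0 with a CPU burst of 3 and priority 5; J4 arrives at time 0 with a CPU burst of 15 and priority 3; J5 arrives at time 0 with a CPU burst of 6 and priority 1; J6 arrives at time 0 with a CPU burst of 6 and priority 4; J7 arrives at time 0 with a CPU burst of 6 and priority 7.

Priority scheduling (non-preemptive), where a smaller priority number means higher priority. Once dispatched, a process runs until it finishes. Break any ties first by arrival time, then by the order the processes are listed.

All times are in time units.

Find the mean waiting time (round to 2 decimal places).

25.43

Timeline: | J5 0-6 | J2 6-17 | J4 17-32 | J6 32-38 | J3 38-41 | J1 41-44 | J7 44-50 |
Completion: J1=44  J2=17  J3=41  J4=32  J5=6  J6=38  J7=50
Turnaround (C−A): J1=44  J2=17  J3=41  J4=32  J5=6  J6=38  J7=50
Waiting times: J1=41, J2=6, J3=38, J4=17, J5=0, J6=32, J7=44
Average waiting = (41+6+38+17+0+32+44) / 7 = 178/7 = 25.43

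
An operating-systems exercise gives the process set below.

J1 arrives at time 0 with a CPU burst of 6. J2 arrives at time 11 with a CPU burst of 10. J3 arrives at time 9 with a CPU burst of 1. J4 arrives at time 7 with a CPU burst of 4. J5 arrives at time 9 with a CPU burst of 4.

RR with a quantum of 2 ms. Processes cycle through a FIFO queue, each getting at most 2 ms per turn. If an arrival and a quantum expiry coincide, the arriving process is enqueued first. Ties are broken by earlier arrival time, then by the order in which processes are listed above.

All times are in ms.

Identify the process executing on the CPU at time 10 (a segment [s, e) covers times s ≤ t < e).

Timeline: | J1 0-6 | idle 6-7 | J4 7-9 | J3 9-10 | J5 10-12 | J4 12-14 | J2 14-16 | J5 16-18 | J2 18-26 |
Completion: J1=6  J2=26  J3=10  J4=14  J5=18

J5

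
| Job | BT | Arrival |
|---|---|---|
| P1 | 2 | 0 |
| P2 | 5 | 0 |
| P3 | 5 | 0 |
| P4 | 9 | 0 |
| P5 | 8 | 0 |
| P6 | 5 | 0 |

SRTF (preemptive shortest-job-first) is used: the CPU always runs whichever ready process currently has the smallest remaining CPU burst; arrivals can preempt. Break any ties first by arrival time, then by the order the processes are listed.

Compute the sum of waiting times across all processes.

63

Timeline: | P1 0-2 | P2 2-7 | P3 7-12 | P6 12-17 | P5 17-25 | P4 25-34 |
Completion: P1=2  P2=7  P3=12  P4=34  P5=25  P6=17
Turnaround (C−A): P1=2  P2=7  P3=12  P4=34  P5=25  P6=17
Waiting = turnaround − burst: P1=0, P2=2, P3=7, P4=25, P5=17, P6=12
Total waiting = 0 + 2 + 7 + 25 + 17 + 12 = 63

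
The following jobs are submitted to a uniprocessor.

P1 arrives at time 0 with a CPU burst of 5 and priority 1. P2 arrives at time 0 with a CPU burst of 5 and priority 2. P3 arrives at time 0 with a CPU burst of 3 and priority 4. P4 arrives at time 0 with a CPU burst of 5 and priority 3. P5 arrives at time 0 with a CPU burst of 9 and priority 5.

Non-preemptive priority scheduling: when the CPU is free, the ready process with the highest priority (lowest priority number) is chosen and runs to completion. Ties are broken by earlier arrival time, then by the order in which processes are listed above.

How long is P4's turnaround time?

15

Schedule: | P1 0-5 | P2 5-10 | P4 10-15 | P3 15-18 | P5 18-27 |
Completion: P1=5  P2=10  P3=18  P4=15  P5=27
Turnaround(P4) = completion − arrival = 15 − 0 = 15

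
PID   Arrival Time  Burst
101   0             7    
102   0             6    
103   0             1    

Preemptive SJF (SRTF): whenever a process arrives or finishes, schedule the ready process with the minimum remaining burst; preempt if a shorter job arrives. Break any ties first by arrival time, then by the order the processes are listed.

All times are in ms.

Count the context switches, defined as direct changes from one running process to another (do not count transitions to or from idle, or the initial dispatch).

2

Timeline: | 103 0-1 | 102 1-7 | 101 7-14 |
Completion: 101=14  102=7  103=1
Turnaround (C−A): 101=14  102=7  103=1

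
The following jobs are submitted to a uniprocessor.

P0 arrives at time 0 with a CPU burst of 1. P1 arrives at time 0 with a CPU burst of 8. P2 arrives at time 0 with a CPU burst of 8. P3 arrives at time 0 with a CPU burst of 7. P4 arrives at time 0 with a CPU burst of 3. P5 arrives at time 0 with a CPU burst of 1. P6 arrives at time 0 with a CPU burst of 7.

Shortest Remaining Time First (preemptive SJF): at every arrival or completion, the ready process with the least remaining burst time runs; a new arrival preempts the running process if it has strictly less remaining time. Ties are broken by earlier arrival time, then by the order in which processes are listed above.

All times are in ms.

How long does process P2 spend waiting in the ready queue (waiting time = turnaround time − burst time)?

27

Gantt: | P0 0-1 | P5 1-2 | P4 2-5 | P3 5-12 | P6 12-19 | P1 19-27 | P2 27-35 |
Completion: P0=1  P1=27  P2=35  P3=12  P4=5  P5=2  P6=19
Waiting(P2) = turnaround − burst = 35 − 8 = 27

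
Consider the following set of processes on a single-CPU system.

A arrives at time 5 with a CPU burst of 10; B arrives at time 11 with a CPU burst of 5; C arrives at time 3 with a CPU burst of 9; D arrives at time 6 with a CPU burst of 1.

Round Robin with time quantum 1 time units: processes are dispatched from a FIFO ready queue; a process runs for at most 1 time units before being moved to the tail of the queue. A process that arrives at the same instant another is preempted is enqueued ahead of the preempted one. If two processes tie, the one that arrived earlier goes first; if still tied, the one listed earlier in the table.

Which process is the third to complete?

B

Gantt: | idle 0-3 | C 3-5 | A 5-6 | C 6-7 | D 7-8 | A 8-9 | C 9-10 | A 10-11 | C 11-12 | B 12-13 | A 13-14 | C 14-15 | B 15-16 | A 16-17 | C 17-18 | B 18-19 | A 19-20 | C 20-21 | B 21-22 | A 22-23 | C 23-24 | B 24-25 | A 25-28 |
Completion: A=28  B=25  C=24  D=8
Turnaround (C−A): A=23  B=14  C=21  D=2
Finish order: D → C → B → A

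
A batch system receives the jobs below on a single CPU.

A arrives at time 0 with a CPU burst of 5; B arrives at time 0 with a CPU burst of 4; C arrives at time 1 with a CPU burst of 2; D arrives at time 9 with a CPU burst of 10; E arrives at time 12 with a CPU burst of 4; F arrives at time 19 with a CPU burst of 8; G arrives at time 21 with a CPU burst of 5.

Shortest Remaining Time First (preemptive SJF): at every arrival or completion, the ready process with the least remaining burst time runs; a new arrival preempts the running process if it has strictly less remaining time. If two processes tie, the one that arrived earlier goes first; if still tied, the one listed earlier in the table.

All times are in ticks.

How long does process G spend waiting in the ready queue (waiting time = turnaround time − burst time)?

4

Schedule: | B 0-1 | C 1-3 | B 3-6 | A 6-11 | D 11-12 | E 12-16 | D 16-25 | G 25-30 | F 30-38 |
Completion: A=11  B=6  C=3  D=25  E=16  F=38  G=30
Turnaround (C−A): A=11  B=6  C=2  D=16  E=4  F=19  G=9
Waiting(G) = turnaround − burst = 9 − 5 = 4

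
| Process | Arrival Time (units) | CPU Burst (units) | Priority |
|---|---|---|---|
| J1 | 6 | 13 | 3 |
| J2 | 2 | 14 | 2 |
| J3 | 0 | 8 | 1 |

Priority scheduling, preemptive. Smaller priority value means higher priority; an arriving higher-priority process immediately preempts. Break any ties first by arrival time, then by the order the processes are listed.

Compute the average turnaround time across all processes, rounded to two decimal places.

Timeline: | J3 0-8 | J2 8-22 | J1 22-35 |
Completion: J1=35  J2=22  J3=8
Turnaround times: J1=29, J2=20, J3=8
Average turnaround = (29+20+8) / 3 = 57/3 = 19.00

19.00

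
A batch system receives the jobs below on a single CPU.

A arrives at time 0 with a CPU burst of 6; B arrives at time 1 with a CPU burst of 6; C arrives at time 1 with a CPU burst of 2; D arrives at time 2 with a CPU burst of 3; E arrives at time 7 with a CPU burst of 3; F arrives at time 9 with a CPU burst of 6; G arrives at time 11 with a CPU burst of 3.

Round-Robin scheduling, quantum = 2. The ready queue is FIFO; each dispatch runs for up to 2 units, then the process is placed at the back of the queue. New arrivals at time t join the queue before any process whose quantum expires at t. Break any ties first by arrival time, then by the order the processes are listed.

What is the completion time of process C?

6

Timeline: | A 0-2 | B 2-4 | C 4-6 | D 6-8 | A 8-10 | B 10-12 | E 12-14 | D 14-15 | F 15-17 | A 17-19 | G 19-21 | B 21-23 | E 23-24 | F 24-26 | G 26-27 | F 27-29 |
Completion: A=19  B=23  C=6  D=15  E=24  F=29  G=27
Turnaround (C−A): A=19  B=22  C=5  D=13  E=17  F=20  G=16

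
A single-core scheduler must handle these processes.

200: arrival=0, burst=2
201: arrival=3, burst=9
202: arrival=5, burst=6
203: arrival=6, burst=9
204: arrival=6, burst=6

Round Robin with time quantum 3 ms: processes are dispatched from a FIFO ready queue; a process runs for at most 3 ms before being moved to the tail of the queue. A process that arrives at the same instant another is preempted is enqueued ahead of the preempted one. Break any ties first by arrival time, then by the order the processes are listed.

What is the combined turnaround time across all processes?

Schedule: | 200 0-2 | idle 2-3 | 201 3-6 | 202 6-9 | 203 9-12 | 204 12-15 | 201 15-18 | 202 18-21 | 203 21-24 | 204 24-27 | 201 27-30 | 203 30-33 |
Completion: 200=2  201=30  202=21  203=33  204=27
Turnaround = completion − arrival: 200=2, 201=27, 202=16, 203=27, 204=21
Total turnaround = 2 + 27 + 16 + 27 + 21 = 93

93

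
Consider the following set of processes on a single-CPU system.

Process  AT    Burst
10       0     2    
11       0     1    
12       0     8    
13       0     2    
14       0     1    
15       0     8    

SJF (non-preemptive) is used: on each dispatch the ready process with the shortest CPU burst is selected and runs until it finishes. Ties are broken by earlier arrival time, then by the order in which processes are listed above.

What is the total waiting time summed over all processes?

Schedule: | 11 0-1 | 14 1-2 | 10 2-4 | 13 4-6 | 12 6-14 | 15 14-22 |
Completion: 10=4  11=1  12=14  13=6  14=2  15=22
Waiting = turnaround − burst: 10=2, 11=0, 12=6, 13=4, 14=1, 15=14
Total waiting = 2 + 0 + 6 + 4 + 1 + 14 = 27

27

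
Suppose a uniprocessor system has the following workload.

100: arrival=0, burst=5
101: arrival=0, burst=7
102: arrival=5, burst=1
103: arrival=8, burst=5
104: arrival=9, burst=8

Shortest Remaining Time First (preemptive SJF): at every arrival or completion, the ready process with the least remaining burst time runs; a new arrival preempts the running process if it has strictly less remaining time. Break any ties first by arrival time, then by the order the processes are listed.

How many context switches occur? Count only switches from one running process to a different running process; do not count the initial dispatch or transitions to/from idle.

Schedule: | 100 0-5 | 102 5-6 | 101 6-13 | 103 13-18 | 104 18-26 |
Completion: 100=5  101=13  102=6  103=18  104=26
Turnaround (C−A): 100=5  101=13  102=1  103=10  104=17

4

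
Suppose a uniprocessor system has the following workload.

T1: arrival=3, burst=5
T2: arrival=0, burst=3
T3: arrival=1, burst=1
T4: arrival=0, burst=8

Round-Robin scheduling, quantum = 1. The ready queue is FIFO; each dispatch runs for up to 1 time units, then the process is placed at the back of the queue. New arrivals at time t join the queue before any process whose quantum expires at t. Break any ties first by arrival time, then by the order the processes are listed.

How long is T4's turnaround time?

17

Timeline: | T2 0-1 | T4 1-2 | T3 2-3 | T2 3-4 | T4 4-5 | T1 5-6 | T2 6-7 | T4 7-8 | T1 8-9 | T4 9-10 | T1 10-11 | T4 11-12 | T1 12-13 | T4 13-14 | T1 14-15 | T4 15-17 |
Completion: T1=15  T2=7  T3=3  T4=17
Turnaround(T4) = completion − arrival = 17 − 0 = 17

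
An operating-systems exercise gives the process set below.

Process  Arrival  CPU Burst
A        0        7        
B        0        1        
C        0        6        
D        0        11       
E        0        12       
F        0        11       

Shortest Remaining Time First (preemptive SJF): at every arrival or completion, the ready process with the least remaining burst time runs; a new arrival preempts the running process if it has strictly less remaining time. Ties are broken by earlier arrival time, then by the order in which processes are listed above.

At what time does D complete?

Schedule: | B 0-1 | C 1-7 | A 7-14 | D 14-25 | F 25-36 | E 36-48 |
Completion: A=14  B=1  C=7  D=25  E=48  F=36

25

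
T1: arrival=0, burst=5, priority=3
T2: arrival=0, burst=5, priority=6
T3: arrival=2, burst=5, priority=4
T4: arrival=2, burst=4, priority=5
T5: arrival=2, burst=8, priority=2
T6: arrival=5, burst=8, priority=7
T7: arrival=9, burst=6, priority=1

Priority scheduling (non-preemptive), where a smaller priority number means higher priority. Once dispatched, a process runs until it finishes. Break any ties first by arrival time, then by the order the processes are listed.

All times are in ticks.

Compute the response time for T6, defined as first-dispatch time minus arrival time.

Schedule: | T1 0-5 | T5 5-13 | T7 13-19 | T3 19-24 | T4 24-28 | T2 28-33 | T6 33-41 |
Completion: T1=5  T2=33  T3=24  T4=28  T5=13  T6=41  T7=19
Response(T6) = first start − arrival = 33 − 5 = 28

28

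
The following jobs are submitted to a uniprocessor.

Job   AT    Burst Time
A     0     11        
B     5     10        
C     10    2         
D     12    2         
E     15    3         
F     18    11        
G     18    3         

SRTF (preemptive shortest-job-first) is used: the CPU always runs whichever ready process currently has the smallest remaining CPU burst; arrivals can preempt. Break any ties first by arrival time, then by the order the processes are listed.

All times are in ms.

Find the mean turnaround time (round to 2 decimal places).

10.43

Gantt: | A 0-11 | C 11-13 | D 13-15 | E 15-18 | G 18-21 | B 21-31 | F 31-42 |
Completion: A=11  B=31  C=13  D=15  E=18  F=42  G=21
Turnaround times: A=11, B=26, C=3, D=3, E=3, F=24, G=3
Average turnaround = (11+26+3+3+3+24+3) / 7 = 73/7 = 10.43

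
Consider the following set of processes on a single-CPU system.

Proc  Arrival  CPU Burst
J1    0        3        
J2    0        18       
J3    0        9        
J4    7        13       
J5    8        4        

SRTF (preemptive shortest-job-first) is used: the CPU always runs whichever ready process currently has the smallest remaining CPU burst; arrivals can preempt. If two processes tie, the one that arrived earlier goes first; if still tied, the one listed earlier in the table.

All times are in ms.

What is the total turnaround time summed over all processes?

92

Gantt: | J1 0-3 | J3 3-12 | J5 12-16 | J4 16-29 | J2 29-47 |
Completion: J1=3  J2=47  J3=12  J4=29  J5=16
Turnaround (C−A): J1=3  J2=47  J3=12  J4=22  J5=8
Turnaround = completion − arrival: J1=3, J2=47, J3=12, J4=22, J5=8
Total turnaround = 3 + 47 + 12 + 22 + 8 = 92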